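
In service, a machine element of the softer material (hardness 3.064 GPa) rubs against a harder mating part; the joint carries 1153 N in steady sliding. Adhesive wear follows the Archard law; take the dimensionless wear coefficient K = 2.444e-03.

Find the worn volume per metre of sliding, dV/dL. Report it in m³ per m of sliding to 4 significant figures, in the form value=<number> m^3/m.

Intermediates are displayed rounded, and all working math maintains full precision. Rounded once at the end: four significant figures.
Convert: Hardness H = 3.064 GPa = 3.064e+09 Pa.
Restated in SI base units: W = 1153 N, H = 3.064e+09 Pa, K = 2.444e-03.
Sliding wear rate dV/dL = K·W/H, so: 2.444e-03 · 1153 / 3.064e+09 = 9.197e-10 m³/m.

value=9.197e-10 m^3/m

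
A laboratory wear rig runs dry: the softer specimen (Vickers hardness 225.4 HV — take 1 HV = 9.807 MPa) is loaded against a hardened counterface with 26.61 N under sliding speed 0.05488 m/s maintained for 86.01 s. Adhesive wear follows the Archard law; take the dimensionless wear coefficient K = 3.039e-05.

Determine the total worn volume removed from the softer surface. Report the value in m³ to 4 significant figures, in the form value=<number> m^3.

The algebra maintains full precision; intermediate values are displayed rounded. Rounded once at the end to four significant digits.
Convert: Sliding distance L = v·t = 0.05488 m/s × 86.01 s = 4.720 m.
Convert: Hardness H = 225.4 HV × 9.807 MPa/HV = 2210 MPa = 2.210e+09 Pa.
As SI base values: W = 26.61 N, H = 2.210e+09 Pa, K = 3.039e-05.
Wear volume V = K·W·L/H = 3.039e-05 · 26.61 · 4.720 / 2.210e+09 = 1.727e-12 m³.

value=1.727e-12 m^3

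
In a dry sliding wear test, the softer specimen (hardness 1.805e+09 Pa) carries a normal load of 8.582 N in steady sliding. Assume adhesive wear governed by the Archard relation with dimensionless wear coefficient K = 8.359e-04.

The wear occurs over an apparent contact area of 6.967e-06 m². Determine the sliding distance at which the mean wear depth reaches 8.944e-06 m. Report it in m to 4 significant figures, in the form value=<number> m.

Quoted intermediates are rounded, and every step holds full precision — a single final rounding, at 4 significant figures.
SI base units throughout: W = 8.582 N, H = 1.805e+09 Pa, K = 8.359e-04.
Permissible volume V_lim = h_lim·A = 8.944e-06 · 6.967e-06 = 6.231e-11 m³.
Life L = V_lim·H/(K·W) = 6.231e-11 · 1.805e+09 / (8.359e-04 · 8.582) = 15.68 m.

value=15.68 m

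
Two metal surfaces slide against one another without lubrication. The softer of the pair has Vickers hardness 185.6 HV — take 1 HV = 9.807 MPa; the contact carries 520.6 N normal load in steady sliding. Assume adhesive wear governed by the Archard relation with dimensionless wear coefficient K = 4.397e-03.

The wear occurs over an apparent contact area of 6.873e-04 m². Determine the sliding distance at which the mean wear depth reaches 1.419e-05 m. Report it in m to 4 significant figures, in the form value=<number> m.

value=7.755 m

Every step carries exact precision — displayed values are rounded; one final rounding: 4 significant digits.
Convert: Hardness H = 185.6 HV × 9.807 MPa/HV = 1820 MPa = 1.820e+09 Pa.
Collected in SI base units: W = 520.6 N, H = 1.820e+09 Pa, K = 4.397e-03.
Wearable volume V_lim = h_lim·A = 1.419e-05 · 6.873e-04 = 9.753e-09 m³.
Sliding life L = V_lim·H/(K·W) = 9.753e-09 · 1.820e+09 / (4.397e-03 · 520.6) = 7.755 m.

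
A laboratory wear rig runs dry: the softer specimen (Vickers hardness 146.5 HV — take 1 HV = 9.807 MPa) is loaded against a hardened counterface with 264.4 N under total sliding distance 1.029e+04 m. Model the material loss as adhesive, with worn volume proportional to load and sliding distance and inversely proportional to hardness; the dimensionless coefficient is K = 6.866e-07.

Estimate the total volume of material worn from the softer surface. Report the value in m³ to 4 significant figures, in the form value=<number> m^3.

value=1.300e-09 m^3

Every step holds full float precision. Shown intermediates are rounded, and one last rounding: four significant figures.
Hardness H = 146.5 HV × 9.807 MPa/HV = 1437 MPa = 1.437e+09 Pa.
SI base units throughout: W = 264.4 N, H = 1.437e+09 Pa, K = 6.866e-07.
Wear volume V = K·W·L/H = 6.866e-07 · 264.4 · 1.029e+04 / 1.437e+09 = 1.300e-09 m³.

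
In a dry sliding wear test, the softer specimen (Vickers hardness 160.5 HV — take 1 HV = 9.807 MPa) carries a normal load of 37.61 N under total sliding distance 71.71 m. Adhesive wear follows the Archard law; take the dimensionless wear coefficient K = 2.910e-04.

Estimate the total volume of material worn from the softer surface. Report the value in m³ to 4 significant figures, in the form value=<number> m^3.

value=4.986e-10 m^3

All working math holds full float precision; intermediates are shown rounded — one final rounding: 4 significant figures.
Convert: Hardness H = 160.5 HV × 9.807 MPa/HV = 1574 MPa = 1.574e+09 Pa.
Restated in SI base units: W = 37.61 N, H = 1.574e+09 Pa, K = 2.910e-04.
Archard relation: V = K·W·L/H = 2.910e-04 · 37.61 · 71.71 / 1.574e+09 = 4.986e-10 m³.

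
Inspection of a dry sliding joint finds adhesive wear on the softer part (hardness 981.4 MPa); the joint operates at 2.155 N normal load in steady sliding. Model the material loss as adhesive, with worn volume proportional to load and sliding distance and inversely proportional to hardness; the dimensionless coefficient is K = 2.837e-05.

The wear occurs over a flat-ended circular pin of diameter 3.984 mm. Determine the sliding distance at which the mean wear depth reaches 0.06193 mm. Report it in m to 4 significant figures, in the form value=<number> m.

Quoted intermediates are rounded, and every step maintains full float precision — rounded once at the end, at four significant digits.
Hardness H = 981.4 MPa = 9.814e+08 Pa.
Pin diameter d = 3.984 mm = 0.003984 m. Contact area A = π·d²/4 = π·(0.003984 m)²/4 = 1.247e-05 m².
Depth limit h_lim = 0.06193 mm = 6.193e-05 m.
As SI base values: W = 2.155 N, H = 9.814e+08 Pa, K = 2.837e-05.
Limit volume V_lim = h_lim·A = 6.193e-05 · 1.247e-05 = 7.720e-10 m³.
Thus life L = V_lim·H/(K·W) = 7.720e-10 · 9.814e+08 / (2.837e-05 · 2.155) = 1.239e+04 m.

value=1.239e+04 m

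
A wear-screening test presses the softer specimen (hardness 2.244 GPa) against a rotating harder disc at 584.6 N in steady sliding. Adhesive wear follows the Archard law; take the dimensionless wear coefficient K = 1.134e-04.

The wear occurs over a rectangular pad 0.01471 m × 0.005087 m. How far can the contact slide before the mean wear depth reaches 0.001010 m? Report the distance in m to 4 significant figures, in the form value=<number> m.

value=2558 m

Every step carries exact precision; intermediate values are shown rounded, and one last rounding: 4 significant digits.
Convert: Hardness H = 2.244 GPa = 2.244e+09 Pa.
Convert: Contact area A = 0.01471 m × 0.005087 m = 7.483e-05 m².
Working in SI base units: W = 584.6 N, H = 2.244e+09 Pa, K = 1.134e-04.
Allowed volume V_lim = h_lim·A = 0.001010 · 7.483e-05 = 7.558e-08 m³.
Thus life L = V_lim·H/(K·W) = 7.558e-08 · 2.244e+09 / (1.134e-04 · 584.6) = 2558 m.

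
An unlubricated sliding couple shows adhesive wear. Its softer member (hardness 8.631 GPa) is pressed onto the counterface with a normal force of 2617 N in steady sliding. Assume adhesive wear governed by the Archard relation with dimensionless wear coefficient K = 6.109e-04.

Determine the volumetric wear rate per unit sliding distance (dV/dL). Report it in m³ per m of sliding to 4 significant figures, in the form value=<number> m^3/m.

value=1.852e-10 m^3/m

Displayed values are rounded. The algebra runs at full float precision; a single final rounding to four significant digits.
Convert: Hardness H = 8.631 GPa = 8.631e+09 Pa.
Collected in SI base units: W = 2617 N, H = 8.631e+09 Pa, K = 6.109e-04.
The wear rate dV/dL = K·W/H (independent of L): 6.109e-04 · 2617 / 8.631e+09 = 1.852e-10 m³/m.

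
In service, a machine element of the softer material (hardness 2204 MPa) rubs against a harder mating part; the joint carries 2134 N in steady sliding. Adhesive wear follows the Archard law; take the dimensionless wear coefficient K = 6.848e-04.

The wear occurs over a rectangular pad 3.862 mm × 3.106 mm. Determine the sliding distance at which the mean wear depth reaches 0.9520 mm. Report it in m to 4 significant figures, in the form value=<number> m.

value=17.22 m

Every step runs at full precision; intermediates are displayed rounded, and a single final rounding: 4 significant figures.
Convert: Hardness H = 2204 MPa = 2.204e+09 Pa.
Convert: Pad sides 3.862 mm × 3.106 mm = 0.003862 m × 0.003106 m. Contact area A = 0.003862 m × 0.003106 m = 1.200e-05 m².
Convert: Depth limit h_lim = 0.9520 mm = 9.520e-04 m.
In SI base units, W = 2134 N, H = 2.204e+09 Pa, K = 6.848e-04.
Permissible volume V_lim = h_lim·A = 9.520e-04 · 1.200e-05 = 1.142e-08 m³.
Thus life L = V_lim·H/(K·W) = 1.142e-08 · 2.204e+09 / (6.848e-04 · 2134) = 17.22 m.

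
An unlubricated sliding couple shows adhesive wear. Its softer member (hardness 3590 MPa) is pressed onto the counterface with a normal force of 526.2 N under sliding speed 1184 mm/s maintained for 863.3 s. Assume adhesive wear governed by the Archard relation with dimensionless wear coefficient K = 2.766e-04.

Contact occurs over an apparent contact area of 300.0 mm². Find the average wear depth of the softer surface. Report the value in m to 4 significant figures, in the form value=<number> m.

value=1.381e-04 m

Quoted intermediates are rounded. Every step carries full float precision; a lone final rounding to 4 significant figures.
Convert: Sliding speed v = 1184 mm/s = 1.184 m/s. The distance L = v·t = 1.184 m/s × 863.3 s = 1022 m.
Convert: Hardness H = 3590 MPa = 3.590e+09 Pa.
Convert: Contact area A = 300.0 mm² = 3.000e-04 m².
SI base units throughout: W = 526.2 N, H = 3.590e+09 Pa, K = 2.766e-04.
Archard volume V = K·W·L/H = 2.766e-04 · 526.2 · 1022 / 3.590e+09 = 4.144e-08 m³.
Mean depth h = V/A = 4.144e-08 / 3.000e-04 = 1.381e-04 m.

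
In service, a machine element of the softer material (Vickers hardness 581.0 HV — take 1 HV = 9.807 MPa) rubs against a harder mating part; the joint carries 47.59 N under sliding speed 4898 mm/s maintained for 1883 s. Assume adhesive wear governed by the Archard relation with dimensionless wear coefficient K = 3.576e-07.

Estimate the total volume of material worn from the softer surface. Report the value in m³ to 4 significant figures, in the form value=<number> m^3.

Intermediates are shown rounded, and the computation runs at full precision — a single final rounding: 4 significant digits.
Sliding speed v = 4898 mm/s = 4.898 m/s. The distance L = v·t = 4.898 m/s × 1883 s = 9223 m.
Hardness H = 581.0 HV × 9.807 MPa/HV = 5698 MPa = 5.698e+09 Pa.
In SI base units, W = 47.59 N, H = 5.698e+09 Pa, K = 3.576e-07.
Archard volume V = K·W·L/H = 3.576e-07 · 47.59 · 9223 / 5.698e+09 = 2.755e-11 m³.

value=2.755e-11 m^3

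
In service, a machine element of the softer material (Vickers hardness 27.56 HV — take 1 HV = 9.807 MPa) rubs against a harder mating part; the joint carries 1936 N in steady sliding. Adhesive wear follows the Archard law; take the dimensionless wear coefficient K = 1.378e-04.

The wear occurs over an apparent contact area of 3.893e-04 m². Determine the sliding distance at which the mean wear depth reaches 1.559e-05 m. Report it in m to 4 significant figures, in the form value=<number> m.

value=6.149 m

Each operation holds full float precision, and quoted intermediates are rounded — rounded once at the end, at four significant figures.
Hardness H = 27.56 HV × 9.807 MPa/HV = 270.3 MPa = 2.703e+08 Pa.
Restated in SI base units: W = 1936 N, H = 2.703e+08 Pa, K = 1.378e-04.
At the depth limit, V_lim = h_lim·A = 1.559e-05 · 3.893e-04 = 6.069e-09 m³.
Inverting, life L = V_lim·H/(K·W) = 6.069e-09 · 2.703e+08 / (1.378e-04 · 1936) = 6.149 m.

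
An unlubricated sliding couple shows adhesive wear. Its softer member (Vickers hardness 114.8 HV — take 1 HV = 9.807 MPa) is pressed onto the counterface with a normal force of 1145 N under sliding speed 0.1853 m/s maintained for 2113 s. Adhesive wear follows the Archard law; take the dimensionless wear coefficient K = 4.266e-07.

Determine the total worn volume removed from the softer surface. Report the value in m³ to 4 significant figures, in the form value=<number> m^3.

All working math carries full precision. Intermediates are displayed rounded, and rounded once at the end: four significant digits.
Path length L = v·t = 0.1853 m/s × 2113 s = 391.5 m.
Hardness H = 114.8 HV × 9.807 MPa/HV = 1126 MPa = 1.126e+09 Pa.
SI base units throughout: W = 1145 N, H = 1.126e+09 Pa, K = 4.266e-07.
By Archard's law, V = K·W·L/H = 4.266e-07 · 1145 · 391.5 / 1.126e+09 = 1.699e-10 m³.

value=1.699e-10 m^3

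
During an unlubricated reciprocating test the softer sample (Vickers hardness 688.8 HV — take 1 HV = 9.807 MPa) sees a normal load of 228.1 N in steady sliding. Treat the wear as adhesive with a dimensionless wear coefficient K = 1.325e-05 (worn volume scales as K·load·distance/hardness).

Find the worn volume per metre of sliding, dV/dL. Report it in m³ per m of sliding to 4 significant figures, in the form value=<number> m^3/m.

value=4.474e-13 m^3/m

All working math runs at full precision — intermediates are printed rounded. Rounded just once, at 4 significant figures.
Convert: Hardness H = 688.8 HV × 9.807 MPa/HV = 6755 MPa = 6.755e+09 Pa.
Working in SI base units: W = 228.1 N, H = 6.755e+09 Pa, K = 1.325e-05.
Volumetric rate dV/dL = K·W/H, per unit distance: 1.325e-05 · 228.1 / 6.755e+09 = 4.474e-13 m³/m.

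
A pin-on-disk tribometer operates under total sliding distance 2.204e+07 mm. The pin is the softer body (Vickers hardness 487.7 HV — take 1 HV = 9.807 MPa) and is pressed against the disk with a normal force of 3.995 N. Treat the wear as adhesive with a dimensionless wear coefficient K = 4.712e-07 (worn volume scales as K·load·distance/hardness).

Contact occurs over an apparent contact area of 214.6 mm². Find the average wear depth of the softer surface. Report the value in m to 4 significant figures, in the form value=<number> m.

value=4.042e-08 m

Intermediate values are displayed rounded — each operation keeps full float precision; a lone final rounding, at 4 significant figures.
Convert: Path length L = 2.204e+07 mm = 2.204e+04 m.
Convert: Hardness H = 487.7 HV × 9.807 MPa/HV = 4783 MPa = 4.783e+09 Pa.
Convert: Contact area A = 214.6 mm² = 2.146e-04 m².
In SI base units, W = 3.995 N, H = 4.783e+09 Pa, K = 4.712e-07.
The Archard volume V = K·W·L/H = 4.712e-07 · 3.995 · 2.204e+04 / 4.783e+09 = 8.675e-12 m³.
Depth h = V/A = 8.675e-12 / 2.146e-04 = 4.042e-08 m.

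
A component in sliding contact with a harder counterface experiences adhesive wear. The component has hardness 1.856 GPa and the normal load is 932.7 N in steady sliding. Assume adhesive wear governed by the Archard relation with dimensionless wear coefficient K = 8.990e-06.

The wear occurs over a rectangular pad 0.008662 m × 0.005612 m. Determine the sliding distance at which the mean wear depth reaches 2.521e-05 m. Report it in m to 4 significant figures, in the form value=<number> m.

value=271.3 m

The intermediates appear rounded — each operation carries full float precision, and one final rounding: 4 significant figures.
Convert: Hardness H = 1.856 GPa = 1.856e+09 Pa.
Convert: Contact area A = 0.008662 m × 0.005612 m = 4.861e-05 m².
Expressed in SI base units: W = 932.7 N, H = 1.856e+09 Pa, K = 8.990e-06.
At the depth limit, V_lim = h_lim·A = 2.521e-05 · 4.861e-05 = 1.225e-09 m³.
Sliding life L = V_lim·H/(K·W) = 1.225e-09 · 1.856e+09 / (8.990e-06 · 932.7) = 271.3 m.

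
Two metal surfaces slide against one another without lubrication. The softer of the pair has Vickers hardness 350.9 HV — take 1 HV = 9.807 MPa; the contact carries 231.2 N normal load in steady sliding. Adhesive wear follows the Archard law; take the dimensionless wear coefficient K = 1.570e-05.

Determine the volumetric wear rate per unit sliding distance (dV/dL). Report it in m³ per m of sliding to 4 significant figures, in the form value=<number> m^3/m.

Displayed values are rounded; all working math carries full precision. Rounded just once, at 4 significant digits.
Convert: Hardness H = 350.9 HV × 9.807 MPa/HV = 3441 MPa = 3.441e+09 Pa.
Working in SI base units: W = 231.2 N, H = 3.441e+09 Pa, K = 1.570e-05.
Wear rate dV/dL = K·W/H: 1.570e-05 · 231.2 / 3.441e+09 = 1.055e-12 m³/m.

value=1.055e-12 m^3/m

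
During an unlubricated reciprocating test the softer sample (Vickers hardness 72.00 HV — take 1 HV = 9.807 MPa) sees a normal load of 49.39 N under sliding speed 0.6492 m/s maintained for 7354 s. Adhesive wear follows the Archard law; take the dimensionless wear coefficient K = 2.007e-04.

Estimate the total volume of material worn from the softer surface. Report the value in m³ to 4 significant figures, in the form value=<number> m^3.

Each operation runs at full float precision. Intermediate values appear rounded. Rounded just once: 4 significant figures.
Path length L = v·t = 0.6492 m/s × 7354 s = 4774 m.
Hardness H = 72.00 HV × 9.807 MPa/HV = 706.1 MPa = 7.061e+08 Pa.
Working in SI base units: W = 49.39 N, H = 7.061e+08 Pa, K = 2.007e-04.
Apply Archard: V = K·W·L/H = 2.007e-04 · 49.39 · 4774 / 7.061e+08 = 6.702e-08 m³.

value=6.702e-08 m^3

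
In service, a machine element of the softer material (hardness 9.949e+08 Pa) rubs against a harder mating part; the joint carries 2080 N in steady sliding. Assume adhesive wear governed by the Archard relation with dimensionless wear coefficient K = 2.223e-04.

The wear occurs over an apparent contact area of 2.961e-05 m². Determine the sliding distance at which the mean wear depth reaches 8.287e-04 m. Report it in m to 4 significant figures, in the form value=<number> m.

Quoted intermediates are rounded; all working math holds exact precision, and one last rounding: 4 significant digits.
In SI base units, W = 2080 N, H = 9.949e+08 Pa, K = 2.223e-04.
At the depth limit, V_lim = h_lim·A = 8.287e-04 · 2.961e-05 = 2.454e-08 m³.
Life L = V_lim·H/(K·W) = 2.454e-08 · 9.949e+08 / (2.223e-04 · 2080) = 52.80 m.

value=52.80 m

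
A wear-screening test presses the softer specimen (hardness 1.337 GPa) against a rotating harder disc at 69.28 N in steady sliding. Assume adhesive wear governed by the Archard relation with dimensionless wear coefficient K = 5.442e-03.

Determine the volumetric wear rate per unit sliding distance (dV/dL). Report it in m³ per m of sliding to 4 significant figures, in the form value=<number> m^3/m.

value=2.820e-10 m^3/m

Intermediate values are displayed rounded, and the algebra carries exact precision; a single final rounding, at 4 significant figures.
Hardness H = 1.337 GPa = 1.337e+09 Pa.
In SI base units, W = 69.28 N, H = 1.337e+09 Pa, K = 5.442e-03.
Volumetric rate dV/dL = K·W/H, so: 5.442e-03 · 69.28 / 1.337e+09 = 2.820e-10 m³/m.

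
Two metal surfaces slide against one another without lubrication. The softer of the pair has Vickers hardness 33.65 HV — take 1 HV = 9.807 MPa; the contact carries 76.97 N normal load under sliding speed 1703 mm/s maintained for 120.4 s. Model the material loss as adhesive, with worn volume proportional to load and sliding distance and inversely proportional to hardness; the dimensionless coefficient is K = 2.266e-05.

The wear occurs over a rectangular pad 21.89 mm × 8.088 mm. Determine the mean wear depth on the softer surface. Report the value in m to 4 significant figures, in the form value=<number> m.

The computation carries full precision — intermediates are printed rounded. Rounded just once: 4 significant digits.
Convert: Sliding speed v = 1703 mm/s = 1.703 m/s. Distance L = v·t = 1.703 m/s × 120.4 s = 205.0 m.
Convert: Hardness H = 33.65 HV × 9.807 MPa/HV = 330.0 MPa = 3.300e+08 Pa.
Convert: Pad sides 21.89 mm × 8.088 mm = 0.02189 m × 0.008088 m. Contact area A = 0.02189 m × 0.008088 m = 1.770e-04 m².
In SI base units: W = 76.97 N, H = 3.300e+08 Pa, K = 2.266e-05.
Archard volume V = K·W·L/H = 2.266e-05 · 76.97 · 205.0 / 3.300e+08 = 1.084e-09 m³.
Mean wear depth h = V/A = 1.084e-09 / 1.770e-04 = 6.121e-06 m.

value=6.121e-06 m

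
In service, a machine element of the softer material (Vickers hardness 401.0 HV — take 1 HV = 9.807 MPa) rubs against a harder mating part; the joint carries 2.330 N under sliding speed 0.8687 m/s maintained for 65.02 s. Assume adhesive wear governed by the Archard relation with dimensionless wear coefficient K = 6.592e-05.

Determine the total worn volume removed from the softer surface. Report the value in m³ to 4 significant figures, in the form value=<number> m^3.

value=2.206e-12 m^3

The algebra keeps full float precision; shown intermediates are rounded — one final rounding, at 4 significant figures.
Convert: Distance L = v·t = 0.8687 m/s × 65.02 s = 56.48 m.
Convert: Hardness H = 401.0 HV × 9.807 MPa/HV = 3933 MPa = 3.933e+09 Pa.
As SI base values: W = 2.330 N, H = 3.933e+09 Pa, K = 6.592e-05.
Worn volume V = K·W·L/H = 6.592e-05 · 2.330 · 56.48 / 3.933e+09 = 2.206e-12 m³.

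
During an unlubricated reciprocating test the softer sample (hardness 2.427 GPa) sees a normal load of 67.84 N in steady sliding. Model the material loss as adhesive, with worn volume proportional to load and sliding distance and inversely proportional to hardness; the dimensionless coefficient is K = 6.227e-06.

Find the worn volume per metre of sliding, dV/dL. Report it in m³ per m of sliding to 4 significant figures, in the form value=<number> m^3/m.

value=1.741e-13 m^3/m

Shown intermediates are rounded; each operation keeps full precision — rounded once at the end: four significant figures.
Hardness H = 2.427 GPa = 2.427e+09 Pa.
SI base units throughout: W = 67.84 N, H = 2.427e+09 Pa, K = 6.227e-06.
Volumetric rate dV/dL = K·W/H, so: 6.227e-06 · 67.84 / 2.427e+09 = 1.741e-13 m³/m.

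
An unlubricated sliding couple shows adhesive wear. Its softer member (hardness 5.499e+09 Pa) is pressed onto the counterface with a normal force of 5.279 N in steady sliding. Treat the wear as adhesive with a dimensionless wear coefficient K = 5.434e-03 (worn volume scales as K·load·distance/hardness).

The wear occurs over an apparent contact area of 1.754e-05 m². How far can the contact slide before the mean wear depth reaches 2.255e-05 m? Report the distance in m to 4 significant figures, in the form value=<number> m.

value=75.82 m

Displayed values are rounded — all working math carries exact precision. Rounded just once: four significant figures.
Working in SI base units: W = 5.279 N, H = 5.499e+09 Pa, K = 5.434e-03.
Permissible volume V_lim = h_lim·A = 2.255e-05 · 1.754e-05 = 3.955e-10 m³.
Thus life L = V_lim·H/(K·W) = 3.955e-10 · 5.499e+09 / (5.434e-03 · 5.279) = 75.82 m.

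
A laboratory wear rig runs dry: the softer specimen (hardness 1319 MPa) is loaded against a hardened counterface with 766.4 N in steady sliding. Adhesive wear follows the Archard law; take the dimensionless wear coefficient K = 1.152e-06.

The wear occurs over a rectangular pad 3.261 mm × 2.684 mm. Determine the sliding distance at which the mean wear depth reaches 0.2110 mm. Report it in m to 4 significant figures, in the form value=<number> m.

value=2759 m

Intermediates are shown rounded. The computation keeps exact precision. Rounded just once, at four significant figures.
Hardness H = 1319 MPa = 1.319e+09 Pa.
Pad sides 3.261 mm × 2.684 mm = 0.003261 m × 0.002684 m. Contact area A = 0.003261 m × 0.002684 m = 8.753e-06 m².
Depth limit h_lim = 0.2110 mm = 2.110e-04 m.
Collected in SI base units: W = 766.4 N, H = 1.319e+09 Pa, K = 1.152e-06.
Permissible volume V_lim = h_lim·A = 2.110e-04 · 8.753e-06 = 1.847e-09 m³.
Inverting, life L = V_lim·H/(K·W) = 1.847e-09 · 1.319e+09 / (1.152e-06 · 766.4) = 2759 m.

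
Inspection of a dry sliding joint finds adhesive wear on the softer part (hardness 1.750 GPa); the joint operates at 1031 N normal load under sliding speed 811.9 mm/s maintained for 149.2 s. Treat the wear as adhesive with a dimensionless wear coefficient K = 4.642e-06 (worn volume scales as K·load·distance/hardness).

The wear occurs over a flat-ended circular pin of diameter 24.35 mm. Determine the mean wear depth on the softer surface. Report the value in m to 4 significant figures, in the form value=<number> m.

Quoted intermediates are rounded, and the algebra holds full float precision; a lone final rounding to four significant figures.
Sliding speed v = 811.9 mm/s = 0.8119 m/s. Path length L = v·t = 0.8119 m/s × 149.2 s = 121.1 m.
Hardness H = 1.750 GPa = 1.750e+09 Pa.
Pin diameter d = 24.35 mm = 0.02435 m. Contact area A = π·d²/4 = π·(0.02435 m)²/4 = 4.657e-04 m².
As SI base values: W = 1031 N, H = 1.750e+09 Pa, K = 4.642e-06.
Worn volume V = K·W·L/H = 4.642e-06 · 1031 · 121.1 / 1.750e+09 = 3.313e-10 m³.
Wear depth h = V/A = 3.313e-10 / 4.657e-04 = 7.114e-07 m.

value=7.114e-07 m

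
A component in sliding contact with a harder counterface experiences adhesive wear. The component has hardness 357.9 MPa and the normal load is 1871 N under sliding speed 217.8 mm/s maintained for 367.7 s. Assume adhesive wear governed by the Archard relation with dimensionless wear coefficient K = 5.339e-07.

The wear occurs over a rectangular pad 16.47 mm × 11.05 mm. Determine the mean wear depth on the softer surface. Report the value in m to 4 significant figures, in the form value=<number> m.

value=1.228e-06 m

Intermediates are printed rounded, and every step holds exact precision. Rounded once at the end, at four significant digits.
Convert: Sliding speed v = 217.8 mm/s = 0.2178 m/s. Sliding distance L = v·t = 0.2178 m/s × 367.7 s = 80.09 m.
Convert: Hardness H = 357.9 MPa = 3.579e+08 Pa.
Convert: Pad sides 16.47 mm × 11.05 mm = 0.01647 m × 0.01105 m. Contact area A = 0.01647 m × 0.01105 m = 1.820e-04 m².
As SI base values: W = 1871 N, H = 3.579e+08 Pa, K = 5.339e-07.
By Archard's law, V = K·W·L/H = 5.339e-07 · 1871 · 80.09 / 3.579e+08 = 2.235e-10 m³.
Wear depth h = V/A = 2.235e-10 / 1.820e-04 = 1.228e-06 m.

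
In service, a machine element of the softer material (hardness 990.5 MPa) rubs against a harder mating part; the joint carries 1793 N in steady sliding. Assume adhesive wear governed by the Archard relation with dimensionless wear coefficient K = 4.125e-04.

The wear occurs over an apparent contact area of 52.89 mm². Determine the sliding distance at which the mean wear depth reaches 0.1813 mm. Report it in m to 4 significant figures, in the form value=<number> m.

The algebra runs at full float precision, and intermediates appear rounded — one last rounding: four significant digits.
Hardness H = 990.5 MPa = 9.905e+08 Pa.
Contact area A = 52.89 mm² = 5.289e-05 m².
Depth limit h_lim = 0.1813 mm = 1.813e-04 m.
Collected in SI base units: W = 1793 N, H = 9.905e+08 Pa, K = 4.125e-04.
Volume at the limit: V_lim = h_lim·A = 1.813e-04 · 5.289e-05 = 9.589e-09 m³.
Inverting, life L = V_lim·H/(K·W) = 9.589e-09 · 9.905e+08 / (4.125e-04 · 1793) = 12.84 m.

value=12.84 m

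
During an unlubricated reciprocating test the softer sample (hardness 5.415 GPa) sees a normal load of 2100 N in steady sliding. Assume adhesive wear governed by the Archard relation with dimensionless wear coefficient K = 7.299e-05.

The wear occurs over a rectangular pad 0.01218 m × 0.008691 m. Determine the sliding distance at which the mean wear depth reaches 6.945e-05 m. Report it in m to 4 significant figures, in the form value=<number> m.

The algebra runs at full float precision. Displayed values are rounded, and a single final rounding, at 4 significant digits.
Hardness H = 5.415 GPa = 5.415e+09 Pa.
Contact area A = 0.01218 m × 0.008691 m = 1.059e-04 m².
As SI base values: W = 2100 N, H = 5.415e+09 Pa, K = 7.299e-05.
Wearable volume V_lim = h_lim·A = 6.945e-05 · 1.059e-04 = 7.352e-09 m³.
Life L = V_lim·H/(K·W) = 7.352e-09 · 5.415e+09 / (7.299e-05 · 2100) = 259.7 m.

value=259.7 m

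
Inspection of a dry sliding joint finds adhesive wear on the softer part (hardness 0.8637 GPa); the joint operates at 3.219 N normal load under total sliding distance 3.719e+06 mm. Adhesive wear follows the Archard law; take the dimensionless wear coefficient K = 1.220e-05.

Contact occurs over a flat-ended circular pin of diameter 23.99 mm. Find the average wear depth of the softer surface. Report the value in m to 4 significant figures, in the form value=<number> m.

The intermediates are displayed rounded. All arithmetic carries full precision. Rounded just once: four significant digits.
Distance covered L = 3.719e+06 mm = 3719 m.
Hardness H = 0.8637 GPa = 8.637e+08 Pa.
Pin diameter d = 23.99 mm = 0.02399 m. Contact area A = π·d²/4 = π·(0.02399 m)²/4 = 4.520e-04 m².
Expressed in SI base units: W = 3.219 N, H = 8.637e+08 Pa, K = 1.220e-05.
Archard relation: V = K·W·L/H = 1.220e-05 · 3.219 · 3719 / 8.637e+08 = 1.691e-10 m³.
Mean wear depth h = V/A = 1.691e-10 / 4.520e-04 = 3.741e-07 m.

value=3.741e-07 m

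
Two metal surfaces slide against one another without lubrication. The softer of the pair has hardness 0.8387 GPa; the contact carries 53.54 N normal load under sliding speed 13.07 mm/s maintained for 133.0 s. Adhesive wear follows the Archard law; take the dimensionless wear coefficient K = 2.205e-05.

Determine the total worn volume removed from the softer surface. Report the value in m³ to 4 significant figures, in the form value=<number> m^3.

Printed values are rounded; every step holds full precision, and rounded once at the end: 4 significant digits.
Sliding speed v = 13.07 mm/s = 0.01307 m/s. Total distance L = v·t = 0.01307 m/s × 133.0 s = 1.738 m.
Hardness H = 0.8387 GPa = 8.387e+08 Pa.
Collected in SI base units: W = 53.54 N, H = 8.387e+08 Pa, K = 2.205e-05.
Wear volume V = K·W·L/H = 2.205e-05 · 53.54 · 1.738 / 8.387e+08 = 2.447e-12 m³.

value=2.447e-12 m^3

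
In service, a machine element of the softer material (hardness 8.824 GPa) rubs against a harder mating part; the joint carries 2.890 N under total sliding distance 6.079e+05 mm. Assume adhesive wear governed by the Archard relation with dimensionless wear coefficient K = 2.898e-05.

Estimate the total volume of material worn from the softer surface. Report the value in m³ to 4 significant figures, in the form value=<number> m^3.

All working math holds full float precision, and intermediate values are printed rounded; one last rounding to 4 significant digits.
Convert: Total distance L = 6.079e+05 mm = 607.9 m.
Convert: Hardness H = 8.824 GPa = 8.824e+09 Pa.
Expressed in SI base units: W = 2.890 N, H = 8.824e+09 Pa, K = 2.898e-05.
Apply Archard: V = K·W·L/H = 2.898e-05 · 2.890 · 607.9 / 8.824e+09 = 5.770e-12 m³.

value=5.770e-12 m^3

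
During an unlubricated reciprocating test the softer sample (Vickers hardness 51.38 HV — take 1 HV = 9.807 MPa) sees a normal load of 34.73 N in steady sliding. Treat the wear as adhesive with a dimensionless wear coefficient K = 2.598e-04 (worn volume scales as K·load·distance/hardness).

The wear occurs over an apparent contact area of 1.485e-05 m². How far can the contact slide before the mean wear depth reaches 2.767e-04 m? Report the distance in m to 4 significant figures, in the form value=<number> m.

The algebra maintains full float precision; shown intermediates are rounded, and a single final rounding, at four significant figures.
Hardness H = 51.38 HV × 9.807 MPa/HV = 503.9 MPa = 5.039e+08 Pa.
Expressed in SI base units: W = 34.73 N, H = 5.039e+08 Pa, K = 2.598e-04.
Permissible volume V_lim = h_lim·A = 2.767e-04 · 1.485e-05 = 4.109e-09 m³.
So the life L = V_lim·H/(K·W) = 4.109e-09 · 5.039e+08 / (2.598e-04 · 34.73) = 229.5 m.

value=229.5 m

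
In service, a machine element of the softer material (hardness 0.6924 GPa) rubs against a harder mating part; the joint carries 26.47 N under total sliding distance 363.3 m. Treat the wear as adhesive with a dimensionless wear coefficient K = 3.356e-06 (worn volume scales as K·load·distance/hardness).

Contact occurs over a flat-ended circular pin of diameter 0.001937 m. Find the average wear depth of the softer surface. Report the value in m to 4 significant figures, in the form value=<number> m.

The computation carries full precision. Intermediate values appear rounded; a lone final rounding: four significant digits.
Convert: Hardness H = 0.6924 GPa = 6.924e+08 Pa.
Convert: Contact area A = π·d²/4 = π·(0.001937 m)²/4 = 2.947e-06 m².
Restated in SI base units: W = 26.47 N, H = 6.924e+08 Pa, K = 3.356e-06.
Archard relation: V = K·W·L/H = 3.356e-06 · 26.47 · 363.3 / 6.924e+08 = 4.661e-11 m³.
Mean wear depth h = V/A = 4.661e-11 / 2.947e-06 = 1.582e-05 m.

value=1.582e-05 m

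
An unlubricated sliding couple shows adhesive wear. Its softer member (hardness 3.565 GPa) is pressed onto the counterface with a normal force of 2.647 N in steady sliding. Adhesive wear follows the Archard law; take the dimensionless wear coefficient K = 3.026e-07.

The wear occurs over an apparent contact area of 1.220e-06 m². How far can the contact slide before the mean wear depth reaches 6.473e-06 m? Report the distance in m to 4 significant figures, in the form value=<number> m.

Intermediates are shown rounded. All working math maintains exact precision — a lone final rounding: 4 significant figures.
Hardness H = 3.565 GPa = 3.565e+09 Pa.
In SI base units: W = 2.647 N, H = 3.565e+09 Pa, K = 3.026e-07.
Allowed volume V_lim = h_lim·A = 6.473e-06 · 1.220e-06 = 7.897e-12 m³.
Life L = V_lim·H/(K·W) = 7.897e-12 · 3.565e+09 / (3.026e-07 · 2.647) = 3.515e+04 m.

value=3.515e+04 m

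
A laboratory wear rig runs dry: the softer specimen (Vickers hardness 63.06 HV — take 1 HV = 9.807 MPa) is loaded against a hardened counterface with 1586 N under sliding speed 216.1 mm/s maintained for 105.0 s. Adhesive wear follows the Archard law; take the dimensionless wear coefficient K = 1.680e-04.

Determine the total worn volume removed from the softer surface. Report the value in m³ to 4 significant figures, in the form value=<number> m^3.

The computation carries full precision — the intermediates appear rounded; one final rounding, at four significant figures.
Convert: Sliding speed v = 216.1 mm/s = 0.2161 m/s. Distance L = v·t = 0.2161 m/s × 105.0 s = 22.69 m.
Convert: Hardness H = 63.06 HV × 9.807 MPa/HV = 618.4 MPa = 6.184e+08 Pa.
SI base units throughout: W = 1586 N, H = 6.184e+08 Pa, K = 1.680e-04.
Apply Archard: V = K·W·L/H = 1.680e-04 · 1586 · 22.69 / 6.184e+08 = 9.776e-09 m³.

value=9.776e-09 m^3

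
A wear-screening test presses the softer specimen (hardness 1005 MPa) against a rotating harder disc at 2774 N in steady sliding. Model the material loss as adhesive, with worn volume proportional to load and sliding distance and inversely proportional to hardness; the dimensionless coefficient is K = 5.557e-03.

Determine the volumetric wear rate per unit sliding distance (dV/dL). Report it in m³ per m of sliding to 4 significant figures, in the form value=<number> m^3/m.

All working math keeps full precision — intermediate values are shown rounded. Rounded just once: four significant figures.
Hardness H = 1005 MPa = 1.005e+09 Pa.
SI base units throughout: W = 2774 N, H = 1.005e+09 Pa, K = 5.557e-03.
Rate of wear dV/dL = K·W/H, so: 5.557e-03 · 2774 / 1.005e+09 = 1.534e-08 m³/m.

value=1.534e-08 m^3/m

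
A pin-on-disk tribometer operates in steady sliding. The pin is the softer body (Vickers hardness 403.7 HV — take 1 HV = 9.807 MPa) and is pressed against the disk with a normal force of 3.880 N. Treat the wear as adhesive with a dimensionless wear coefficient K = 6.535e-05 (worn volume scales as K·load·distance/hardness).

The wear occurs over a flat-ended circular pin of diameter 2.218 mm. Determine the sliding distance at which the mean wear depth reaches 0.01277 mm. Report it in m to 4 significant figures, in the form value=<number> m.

Every step holds full precision — shown intermediates are rounded. Rounded just once to four significant digits.
Hardness H = 403.7 HV × 9.807 MPa/HV = 3959 MPa = 3.959e+09 Pa.
Pin diameter d = 2.218 mm = 0.002218 m. Contact area A = π·d²/4 = π·(0.002218 m)²/4 = 3.864e-06 m².
Depth limit h_lim = 0.01277 mm = 1.277e-05 m.
Working in SI base units: W = 3.880 N, H = 3.959e+09 Pa, K = 6.535e-05.
At the depth limit, V_lim = h_lim·A = 1.277e-05 · 3.864e-06 = 4.934e-11 m³.
So the life L = V_lim·H/(K·W) = 4.934e-11 · 3.959e+09 / (6.535e-05 · 3.880) = 770.4 m.

value=770.4 m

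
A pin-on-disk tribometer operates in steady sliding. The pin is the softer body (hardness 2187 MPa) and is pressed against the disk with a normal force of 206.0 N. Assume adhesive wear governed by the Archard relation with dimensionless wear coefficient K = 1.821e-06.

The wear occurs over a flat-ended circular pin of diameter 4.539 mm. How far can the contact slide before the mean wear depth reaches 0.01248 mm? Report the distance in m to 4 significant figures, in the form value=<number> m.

The intermediates appear rounded. All arithmetic carries full float precision. Rounded once at the end, at four significant figures.
Hardness H = 2187 MPa = 2.187e+09 Pa.
Pin diameter d = 4.539 mm = 0.004539 m. Contact area A = π·d²/4 = π·(0.004539 m)²/4 = 1.618e-05 m².
Depth limit h_lim = 0.01248 mm = 1.248e-05 m.
As SI base values: W = 206.0 N, H = 2.187e+09 Pa, K = 1.821e-06.
Wearable volume V_lim = h_lim·A = 1.248e-05 · 1.618e-05 = 2.019e-10 m³.
Inverting, life L = V_lim·H/(K·W) = 2.019e-10 · 2.187e+09 / (1.821e-06 · 206.0) = 1177 m.

value=1177 m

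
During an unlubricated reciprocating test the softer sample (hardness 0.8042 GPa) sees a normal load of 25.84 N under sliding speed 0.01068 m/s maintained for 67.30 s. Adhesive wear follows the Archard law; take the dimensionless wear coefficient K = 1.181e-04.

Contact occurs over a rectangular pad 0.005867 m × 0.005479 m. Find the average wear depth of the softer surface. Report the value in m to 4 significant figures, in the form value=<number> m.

All working math maintains full precision. Displayed values are rounded, and rounded just once, at four significant figures.
Convert: Distance L = v·t = 0.01068 m/s × 67.30 s = 0.7188 m.
Convert: Hardness H = 0.8042 GPa = 8.042e+08 Pa.
Convert: Contact area A = 0.005867 m × 0.005479 m = 3.215e-05 m².
As SI base values: W = 25.84 N, H = 8.042e+08 Pa, K = 1.181e-04.
Apply Archard: V = K·W·L/H = 1.181e-04 · 25.84 · 0.7188 / 8.042e+08 = 2.727e-12 m³.
Depth of wear h = V/A = 2.727e-12 / 3.215e-05 = 8.485e-08 m.

value=8.485e-08 m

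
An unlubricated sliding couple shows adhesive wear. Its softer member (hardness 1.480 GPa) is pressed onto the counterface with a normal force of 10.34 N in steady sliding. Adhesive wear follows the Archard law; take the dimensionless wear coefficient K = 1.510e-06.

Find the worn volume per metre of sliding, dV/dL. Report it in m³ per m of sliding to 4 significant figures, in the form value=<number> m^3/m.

value=1.055e-14 m^3/m

Displayed values are rounded, and the computation maintains exact precision, and one final rounding, at four significant digits.
Hardness H = 1.480 GPa = 1.480e+09 Pa.
In SI base units: W = 10.34 N, H = 1.480e+09 Pa, K = 1.510e-06.
Rate of wear dV/dL = K·W/H (independent of L): 1.510e-06 · 10.34 / 1.480e+09 = 1.055e-14 m³/m.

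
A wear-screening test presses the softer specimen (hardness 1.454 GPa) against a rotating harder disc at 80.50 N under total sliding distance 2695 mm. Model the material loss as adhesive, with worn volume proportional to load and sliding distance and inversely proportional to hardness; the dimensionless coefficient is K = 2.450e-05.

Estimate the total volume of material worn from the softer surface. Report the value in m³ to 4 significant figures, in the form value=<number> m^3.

Every step maintains full precision. Intermediates are displayed rounded, and rounded once at the end, at 4 significant digits.
Sliding distance L = 2695 mm = 2.695 m.
Hardness H = 1.454 GPa = 1.454e+09 Pa.
Restated in SI base units: W = 80.50 N, H = 1.454e+09 Pa, K = 2.450e-05.
Volume removed: V = K·W·L/H = 2.450e-05 · 80.50 · 2.695 / 1.454e+09 = 3.656e-12 m³.

value=3.656e-12 m^3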